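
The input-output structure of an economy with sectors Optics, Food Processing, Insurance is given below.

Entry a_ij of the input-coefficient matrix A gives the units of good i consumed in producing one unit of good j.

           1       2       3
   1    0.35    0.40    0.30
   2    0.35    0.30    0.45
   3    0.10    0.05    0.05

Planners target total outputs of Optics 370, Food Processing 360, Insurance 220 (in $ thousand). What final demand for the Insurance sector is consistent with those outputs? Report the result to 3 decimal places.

d_3 = 154.000

I − A =
  [   0.65    -0.40    -0.30]
  [  -0.35     0.70    -0.45]
  [  -0.10    -0.05     0.95]
d = (I − A) x:
  d_1 = (+0.65)·370 + (-0.40)·360 + (-0.30)·220 = 30.500
  d_2 = (-0.35)·370 + (+0.70)·360 + (-0.45)·220 = 23.500
  d_3 = (-0.10)·370 + (-0.05)·360 + (+0.95)·220 = 154.000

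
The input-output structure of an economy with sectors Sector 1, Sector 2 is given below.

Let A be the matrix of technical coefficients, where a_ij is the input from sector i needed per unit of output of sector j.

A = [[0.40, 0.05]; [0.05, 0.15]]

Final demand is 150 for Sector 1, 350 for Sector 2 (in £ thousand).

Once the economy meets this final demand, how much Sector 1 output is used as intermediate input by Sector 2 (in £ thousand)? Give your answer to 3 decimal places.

z_12 = 21.429

I − A =
  [   0.60    -0.05]
  [  -0.05     0.85]
det(I−A) = (0.60)(0.85) − (-0.05)(-0.05) = 0.5075
adj(I−A) = [[0.85, 0.05], [0.05, 0.60]]
(I − A)⁻¹ = adj(I−A) / det(I−A) ≈
  [   1.6749     0.0985]
  [   0.0985     1.1823]
First solve x = (I − A)⁻¹ d = adj(I−A)·d / det(I−A); in particular x_2 = (0.05·150 + 0.60·350) / 0.5075 = 217.50 / 0.5075 ≈ 428.57143.
Intermediate flow from 1 to 2: z_12 = a_12 · x_2 = 0.05 × 217.50 / 0.5075 = 10.875 / 0.5075 ≈ 21.429.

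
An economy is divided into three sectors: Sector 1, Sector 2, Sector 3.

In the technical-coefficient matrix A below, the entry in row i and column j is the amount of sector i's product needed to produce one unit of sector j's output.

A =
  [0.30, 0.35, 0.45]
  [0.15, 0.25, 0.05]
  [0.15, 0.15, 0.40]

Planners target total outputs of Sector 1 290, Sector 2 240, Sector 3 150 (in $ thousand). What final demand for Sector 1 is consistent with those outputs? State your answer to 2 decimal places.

d_1 = 51.50

I − A =
  [   0.70    -0.35    -0.45]
  [  -0.15     0.75    -0.05]
  [  -0.15    -0.15     0.60]
d = (I − A) x:
  d_1 = (+0.70)·290 + (-0.35)·240 + (-0.45)·150 = 51.50
  d_2 = (-0.15)·290 + (+0.75)·240 + (-0.05)·150 = 129.00
  d_3 = (-0.15)·290 + (-0.15)·240 + (+0.60)·150 = 10.50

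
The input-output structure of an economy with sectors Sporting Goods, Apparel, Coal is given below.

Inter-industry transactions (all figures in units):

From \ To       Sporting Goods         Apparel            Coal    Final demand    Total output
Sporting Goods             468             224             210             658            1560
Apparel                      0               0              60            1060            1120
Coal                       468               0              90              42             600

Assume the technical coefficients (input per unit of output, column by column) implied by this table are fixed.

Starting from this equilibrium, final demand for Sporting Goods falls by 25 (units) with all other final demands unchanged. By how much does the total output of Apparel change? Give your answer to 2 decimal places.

Δx_A = -1.55

Technical coefficients a_ij = z_ij / X_j:
  a_SS = 468/1560 = 0.30, a_AS = 0/1560 = 0.00, a_CS = 468/1560 = 0.30
  a_SA = 224/1120 = 0.20, a_AA = 0/1120 = 0.00, a_CA = 0/1120 = 0.00
  a_SC = 210/600 = 0.35, a_AC = 60/600 = 0.10, a_CC = 90/600 = 0.15
I − A =
  [   0.70    -0.20    -0.35]
  [   0.00     1.00    -0.10]
  [  -0.30     0.00     0.85]
Cofactors of I−A, C_ij = (−1)^(i+j)·(minor ij) (rows/columns in the sector order above):
  C_11 = (1.00)(0.85) − (-0.10)(0.00) = 0.8500
  C_12 = −[(0.00)(0.85) − (-0.10)(-0.30)] = 0.0300
  C_13 = (0.00)(0.00) − (1.00)(-0.30) = 0.3000
  C_21 = −[(-0.20)(0.85) − (-0.35)(0.00)] = 0.1700
  C_22 = (0.70)(0.85) − (-0.35)(-0.30) = 0.4900
  C_23 = −[(0.70)(0.00) − (-0.20)(-0.30)] = 0.0600
  C_31 = (-0.20)(-0.10) − (-0.35)(1.00) = 0.3700
  C_32 = −[(0.70)(-0.10) − (-0.35)(0.00)] = 0.0700
  C_33 = (0.70)(1.00) − (-0.20)(0.00) = 0.7000
det(I−A) = Σ_j (I−A)_1j·C_1j = (0.70)(0.8500) + (-0.20)(0.0300) + (-0.35)(0.3000) = 0.4840
adj(I−A) = Cᵀ =
  [ 0.8500   0.1700   0.3700]
  [ 0.0300   0.4900   0.0700]
  [ 0.3000   0.0600   0.7000]
(I − A)⁻¹ = adj(I−A) / det(I−A) ≈
  [   1.7562     0.3512     0.7645]
  [   0.0620     1.0124     0.1446]
  [   0.6198     0.1240     1.4463]
Δx = (I − A)⁻¹ Δd with Δd having -25 in the Sporting Goods component and 0 elsewhere.
So Δx_A = L_AS · (-25), where L_AS = adj(I−A)_AS / det(I−A) = 0.0300 / 0.4840.
Δx_A = 0.0300 × (-25) / 0.4840 = -0.75 / 0.4840 ≈ -1.55.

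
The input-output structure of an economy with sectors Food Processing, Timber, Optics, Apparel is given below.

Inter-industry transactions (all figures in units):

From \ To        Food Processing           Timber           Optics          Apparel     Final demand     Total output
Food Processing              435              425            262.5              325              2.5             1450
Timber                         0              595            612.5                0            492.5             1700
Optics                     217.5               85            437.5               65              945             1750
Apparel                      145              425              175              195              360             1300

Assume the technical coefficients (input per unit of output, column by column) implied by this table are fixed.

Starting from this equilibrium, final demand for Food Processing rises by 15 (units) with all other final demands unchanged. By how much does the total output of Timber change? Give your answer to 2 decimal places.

Technical coefficients a_ij = z_ij / X_j:
  a_11 = 435/1450 = 0.30, a_21 = 0/1450 = 0.00, a_31 = 217.5/1450 = 0.15, a_41 = 145/1450 = 0.10
  a_12 = 425/1700 = 0.25, a_22 = 595/1700 = 0.35, a_32 = 85/1700 = 0.05, a_42 = 425/1700 = 0.25
  a_13 = 262.5/1750 = 0.15, a_23 = 612.5/1750 = 0.35, a_33 = 437.5/1750 = 0.25, a_43 = 175/1750 = 0.10
  a_14 = 325/1300 = 0.25, a_24 = 0/1300 = 0.00, a_34 = 65/1300 = 0.05, a_44 = 195/1300 = 0.15
I − A =
  [   0.70    -0.25    -0.15    -0.25]
  [   0.00     0.65    -0.35     0.00]
  [  -0.15    -0.05     0.75    -0.05]
  [  -0.10    -0.25    -0.10     0.85]
Compute the cofactors C_ij = (−1)^(i+j)·(3×3 minor ij) of I−A; the adjugate is their transpose:
adj(I−A) = Cᵀ =
  [ 0.391875   0.214500   0.195375   0.126750]
  [ 0.046375   0.400375   0.199500   0.025375]
  [ 0.086125   0.079750   0.370500   0.047125]
  [ 0.069875   0.152375   0.125250   0.301250]
det(I−A) = Σ_j (I−A)_1j·C_1j = (0.70)(0.391875) + (-0.25)(0.046375) + (-0.15)(0.086125) + (-0.25)(0.069875) = 0.23233125
(I − A)⁻¹ = adj(I−A) / det(I−A) ≈
  [   1.6867     0.9233     0.8409     0.5456]
  [   0.1996     1.7233     0.8587     0.1092]
  [   0.3707     0.3433     1.5947     0.2028]
  [   0.3008     0.6559     0.5391     1.2966]
Δx = (I − A)⁻¹ Δd with Δd having +15 in the Food Processing component and 0 elsewhere.
So Δx_2 = L_21 · (+15), where L_21 = adj(I−A)_21 / det(I−A) = 0.046375 / 0.23233125.
Δx_2 = 0.046375 × (+15) / 0.23233125 = 0.695625 / 0.23233125 ≈ 2.99.

Δx_2 = 2.99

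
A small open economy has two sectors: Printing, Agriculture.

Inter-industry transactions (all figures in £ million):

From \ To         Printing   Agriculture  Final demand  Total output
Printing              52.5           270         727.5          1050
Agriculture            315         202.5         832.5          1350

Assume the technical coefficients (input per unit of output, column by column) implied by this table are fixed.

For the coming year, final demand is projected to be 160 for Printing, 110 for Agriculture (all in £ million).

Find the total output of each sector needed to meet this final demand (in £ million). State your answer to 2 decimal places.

x_P = 211.37, x_A = 204.01

Technical coefficients a_ij = z_ij / X_j:
  a_PP = 52.5/1050 = 0.05, a_AP = 315/1050 = 0.30
  a_PA = 270/1350 = 0.20, a_AA = 202.5/1350 = 0.15
I − A =
  [   0.95    -0.20]
  [  -0.30     0.85]
det(I−A) = (0.95)(0.85) − (-0.20)(-0.30) = 0.7475
adj(I−A) = [[0.85, 0.20], [0.30, 0.95]]
(I − A)⁻¹ = adj(I−A) / det(I−A) ≈
  [   1.1371     0.2676]
  [   0.4013     1.2709]
x = (I − A)⁻¹ d = adj(I−A)·d / det(I−A), with det(I−A) = 0.7475:
  x_P = (0.85·160 + 0.20·110) / 0.7475 = 158.00 / 0.7475 ≈ 211.37
  x_A = (0.30·160 + 0.95·110) / 0.7475 = 152.50 / 0.7475 ≈ 204.01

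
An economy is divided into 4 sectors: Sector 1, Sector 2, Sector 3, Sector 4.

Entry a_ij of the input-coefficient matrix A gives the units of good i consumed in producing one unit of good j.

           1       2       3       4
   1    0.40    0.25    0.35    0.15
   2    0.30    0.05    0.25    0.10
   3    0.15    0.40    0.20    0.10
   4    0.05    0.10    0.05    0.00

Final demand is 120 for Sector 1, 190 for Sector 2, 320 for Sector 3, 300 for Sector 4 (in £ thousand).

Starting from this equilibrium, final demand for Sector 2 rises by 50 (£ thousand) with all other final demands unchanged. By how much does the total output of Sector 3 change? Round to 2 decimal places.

I − A =
  [   0.60    -0.25    -0.35    -0.15]
  [  -0.30     0.95    -0.25    -0.10]
  [  -0.15    -0.40     0.80    -0.10]
  [  -0.05    -0.10    -0.05     1.00]
Compute the cofactors C_ij = (−1)^(i+j)·(3×3 minor ij) of I−A; the adjugate is their transpose:
adj(I−A) = Cᵀ =
  [ 0.642750   0.357250   0.403625   0.172500]
  [ 0.282000   0.415625   0.260125   0.109875]
  [ 0.270750   0.284000   0.476125   0.116625]
  [ 0.073875   0.073625   0.070000   0.234750]
det(I−A) = Σ_j (I−A)_1j·C_1j = (0.60)(0.642750) + (-0.25)(0.282000) + (-0.35)(0.270750) + (-0.15)(0.073875) = 0.20930625
(I − A)⁻¹ = adj(I−A) / det(I−A) ≈
  [   3.0709     1.7068     1.9284     0.8242]
  [   1.3473     1.9857     1.2428     0.5249]
  [   1.2936     1.3569     2.2748     0.5572]
  [   0.3530     0.3518     0.3344     1.1216]
Δx = (I − A)⁻¹ Δd with Δd having +50 in the Sector 2 component and 0 elsewhere.
So Δx_3 = L_32 · (+50), where L_32 = adj(I−A)_32 / det(I−A) = 0.284000 / 0.20930625.
Δx_3 = 0.284000 × (+50) / 0.20930625 = 14.20 / 0.20930625 ≈ 67.84.

Δx_3 = 67.84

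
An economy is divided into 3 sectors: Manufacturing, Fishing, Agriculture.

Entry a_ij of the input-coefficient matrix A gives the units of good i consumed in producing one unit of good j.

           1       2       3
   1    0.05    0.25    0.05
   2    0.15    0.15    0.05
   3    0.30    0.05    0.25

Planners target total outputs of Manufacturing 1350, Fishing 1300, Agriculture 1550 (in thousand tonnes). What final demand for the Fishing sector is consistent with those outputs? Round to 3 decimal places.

I − A =
  [   0.95    -0.25    -0.05]
  [  -0.15     0.85    -0.05]
  [  -0.30    -0.05     0.75]
d = (I − A) x:
  d_1 = (+0.95)·1350 + (-0.25)·1300 + (-0.05)·1550 = 880.000
  d_2 = (-0.15)·1350 + (+0.85)·1300 + (-0.05)·1550 = 825.000
  d_3 = (-0.30)·1350 + (-0.05)·1300 + (+0.75)·1550 = 692.500

d_2 = 825.000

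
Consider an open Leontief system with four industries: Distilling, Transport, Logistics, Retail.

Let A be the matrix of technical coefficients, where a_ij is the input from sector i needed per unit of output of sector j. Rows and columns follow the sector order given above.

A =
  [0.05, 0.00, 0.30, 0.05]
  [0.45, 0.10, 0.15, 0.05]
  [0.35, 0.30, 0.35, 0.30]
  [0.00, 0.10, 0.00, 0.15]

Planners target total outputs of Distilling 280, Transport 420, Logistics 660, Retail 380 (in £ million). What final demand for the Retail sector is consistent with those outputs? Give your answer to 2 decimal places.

I − A =
  [   0.95     0.00    -0.30    -0.05]
  [  -0.45     0.90    -0.15    -0.05]
  [  -0.35    -0.30     0.65    -0.30]
  [   0.00    -0.10     0.00     0.85]
d = (I − A) x:
  d_1 = (+0.95)·280 + (+0.00)·420 + (-0.30)·660 + (-0.05)·380 = 49.00
  d_2 = (-0.45)·280 + (+0.90)·420 + (-0.15)·660 + (-0.05)·380 = 134.00
  d_3 = (-0.35)·280 + (-0.30)·420 + (+0.65)·660 + (-0.30)·380 = 91.00
  d_4 = (+0.00)·280 + (-0.10)·420 + (+0.00)·660 + (+0.85)·380 = 281.00

d_4 = 281.00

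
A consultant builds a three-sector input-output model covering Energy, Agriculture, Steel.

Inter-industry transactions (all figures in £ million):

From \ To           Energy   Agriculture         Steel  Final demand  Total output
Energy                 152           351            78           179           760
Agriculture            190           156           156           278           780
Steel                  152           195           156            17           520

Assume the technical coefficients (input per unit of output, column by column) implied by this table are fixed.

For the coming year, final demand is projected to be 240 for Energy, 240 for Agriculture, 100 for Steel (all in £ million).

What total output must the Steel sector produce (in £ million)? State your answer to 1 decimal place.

x_3 = 706.2

Technical coefficients a_ij = z_ij / X_j:
  a_11 = 152/760 = 0.20, a_21 = 190/760 = 0.25, a_31 = 152/760 = 0.20
  a_12 = 351/780 = 0.45, a_22 = 156/780 = 0.20, a_32 = 195/780 = 0.25
  a_13 = 78/520 = 0.15, a_23 = 156/520 = 0.30, a_33 = 156/520 = 0.30
I − A =
  [   0.80    -0.45    -0.15]
  [  -0.25     0.80    -0.30]
  [  -0.20    -0.25     0.70]
Cofactors of I−A, C_ij = (−1)^(i+j)·(minor ij) (rows/columns in the sector order above):
  C_11 = (0.80)(0.70) − (-0.30)(-0.25) = 0.4850
  C_12 = −[(-0.25)(0.70) − (-0.30)(-0.20)] = 0.2350
  C_13 = (-0.25)(-0.25) − (0.80)(-0.20) = 0.2225
  C_21 = −[(-0.45)(0.70) − (-0.15)(-0.25)] = 0.3525
  C_22 = (0.80)(0.70) − (-0.15)(-0.20) = 0.5300
  C_23 = −[(0.80)(-0.25) − (-0.45)(-0.20)] = 0.2900
  C_31 = (-0.45)(-0.30) − (-0.15)(0.80) = 0.2550
  C_32 = −[(0.80)(-0.30) − (-0.15)(-0.25)] = 0.2775
  C_33 = (0.80)(0.80) − (-0.45)(-0.25) = 0.5275
det(I−A) = Σ_j (I−A)_1j·C_1j = (0.80)(0.4850) + (-0.45)(0.2350) + (-0.15)(0.2225) = 0.248875
adj(I−A) = Cᵀ =
  [ 0.4850   0.3525   0.2550]
  [ 0.2350   0.5300   0.2775]
  [ 0.2225   0.2900   0.5275]
(I − A)⁻¹ = adj(I−A) / det(I−A) ≈
  [   1.9488     1.4164     1.0246]
  [   0.9442     2.1296     1.1150]
  [   0.8940     1.1652     2.1195]
x = (I − A)⁻¹ d = adj(I−A)·d / det(I−A), with det(I−A) = 0.248875:
  x_1 = (0.4850·240 + 0.3525·240 + 0.2550·100) / 0.248875 = 226.50 / 0.248875 ≈ 910.1
  x_2 = (0.2350·240 + 0.5300·240 + 0.2775·100) / 0.248875 = 211.35 / 0.248875 ≈ 849.2
  x_3 = (0.2225·240 + 0.2900·240 + 0.5275·100) / 0.248875 = 175.75 / 0.248875 ≈ 706.2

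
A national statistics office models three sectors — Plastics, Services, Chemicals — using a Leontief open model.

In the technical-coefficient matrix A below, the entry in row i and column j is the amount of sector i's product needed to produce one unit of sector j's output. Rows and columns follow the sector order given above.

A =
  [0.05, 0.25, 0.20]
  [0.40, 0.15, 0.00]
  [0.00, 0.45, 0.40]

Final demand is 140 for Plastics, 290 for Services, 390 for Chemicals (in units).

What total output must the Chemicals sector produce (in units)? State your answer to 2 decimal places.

I − A =
  [   0.95    -0.25    -0.20]
  [  -0.40     0.85     0.00]
  [   0.00    -0.45     0.60]
Cofactors of I−A, C_ij = (−1)^(i+j)·(minor ij) (rows/columns in the sector order above):
  C_11 = (0.85)(0.60) − (0.00)(-0.45) = 0.5100
  C_12 = −[(-0.40)(0.60) − (0.00)(0.00)] = 0.2400
  C_13 = (-0.40)(-0.45) − (0.85)(0.00) = 0.1800
  C_21 = −[(-0.25)(0.60) − (-0.20)(-0.45)] = 0.2400
  C_22 = (0.95)(0.60) − (-0.20)(0.00) = 0.5700
  C_23 = −[(0.95)(-0.45) − (-0.25)(0.00)] = 0.4275
  C_31 = (-0.25)(0.00) − (-0.20)(0.85) = 0.1700
  C_32 = −[(0.95)(0.00) − (-0.20)(-0.40)] = 0.0800
  C_33 = (0.95)(0.85) − (-0.25)(-0.40) = 0.7075
det(I−A) = Σ_j (I−A)_1j·C_1j = (0.95)(0.5100) + (-0.25)(0.2400) + (-0.20)(0.1800) = 0.3885
adj(I−A) = Cᵀ =
  [ 0.5100   0.2400   0.1700]
  [ 0.2400   0.5700   0.0800]
  [ 0.1800   0.4275   0.7075]
(I − A)⁻¹ = adj(I−A) / det(I−A) ≈
  [   1.3127     0.6178     0.4376]
  [   0.6178     1.4672     0.2059]
  [   0.4633     1.1004     1.8211]
x = (I − A)⁻¹ d = adj(I−A)·d / det(I−A), with det(I−A) = 0.3885:
  x_P = (0.5100·140 + 0.2400·290 + 0.1700·390) / 0.3885 = 207.30 / 0.3885 ≈ 533.59
  x_S = (0.2400·140 + 0.5700·290 + 0.0800·390) / 0.3885 = 230.10 / 0.3885 ≈ 592.28
  x_C = (0.1800·140 + 0.4275·290 + 0.7075·390) / 0.3885 = 425.10 / 0.3885 ≈ 1094.21

x_C = 1094.21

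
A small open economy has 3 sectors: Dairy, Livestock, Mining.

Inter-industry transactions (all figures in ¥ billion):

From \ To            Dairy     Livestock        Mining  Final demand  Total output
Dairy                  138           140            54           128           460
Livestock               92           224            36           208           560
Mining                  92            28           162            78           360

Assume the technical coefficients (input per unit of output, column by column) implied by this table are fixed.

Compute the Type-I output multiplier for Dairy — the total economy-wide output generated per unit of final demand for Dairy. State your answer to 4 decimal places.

m_D = 3.3333

Technical coefficients a_ij = z_ij / X_j:
  a_DD = 138/460 = 0.30, a_LD = 92/460 = 0.20, a_MD = 92/460 = 0.20
  a_DL = 140/560 = 0.25, a_LL = 224/560 = 0.40, a_ML = 28/560 = 0.05
  a_DM = 54/360 = 0.15, a_LM = 36/360 = 0.10, a_MM = 162/360 = 0.45
I − A =
  [   0.70    -0.25    -0.15]
  [  -0.20     0.60    -0.10]
  [  -0.20    -0.05     0.55]
Cofactors of I−A, C_ij = (−1)^(i+j)·(minor ij) (rows/columns in the sector order above):
  C_11 = (0.60)(0.55) − (-0.10)(-0.05) = 0.3250
  C_12 = −[(-0.20)(0.55) − (-0.10)(-0.20)] = 0.1300
  C_13 = (-0.20)(-0.05) − (0.60)(-0.20) = 0.1300
  C_21 = −[(-0.25)(0.55) − (-0.15)(-0.05)] = 0.1450
  C_22 = (0.70)(0.55) − (-0.15)(-0.20) = 0.3550
  C_23 = −[(0.70)(-0.05) − (-0.25)(-0.20)] = 0.0850
  C_31 = (-0.25)(-0.10) − (-0.15)(0.60) = 0.1150
  C_32 = −[(0.70)(-0.10) − (-0.15)(-0.20)] = 0.1000
  C_33 = (0.70)(0.60) − (-0.25)(-0.20) = 0.3700
det(I−A) = Σ_j (I−A)_1j·C_1j = (0.70)(0.3250) + (-0.25)(0.1300) + (-0.15)(0.1300) = 0.1755
adj(I−A) = Cᵀ =
  [ 0.3250   0.1450   0.1150]
  [ 0.1300   0.3550   0.1000]
  [ 0.1300   0.0850   0.3700]
(I − A)⁻¹ = adj(I−A) / det(I−A) ≈
  [   1.85185     0.82621     0.65527]
  [   0.74074     2.02279     0.56980]
  [   0.74074     0.48433     2.10826]
The output multiplier for sector j is the column-j sum of the Leontief inverse (I − A)⁻¹ = adj(I−A) / det(I−A).
Column D of adj(I−A): (0.3250, 0.1300, 0.1300); det(I−A) = 0.1755.
m_D = (0.3250 + 0.1300 + 0.1300) / 0.1755 = 0.585 / 0.1755 ≈ 3.3333.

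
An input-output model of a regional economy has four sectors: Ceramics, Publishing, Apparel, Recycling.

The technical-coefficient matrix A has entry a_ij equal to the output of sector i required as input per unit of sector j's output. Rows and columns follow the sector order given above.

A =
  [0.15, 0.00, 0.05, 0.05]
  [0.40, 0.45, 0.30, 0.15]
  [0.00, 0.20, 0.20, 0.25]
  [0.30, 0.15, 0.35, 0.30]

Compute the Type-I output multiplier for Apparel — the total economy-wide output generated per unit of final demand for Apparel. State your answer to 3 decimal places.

m_3 = 5.756

I − A =
  [   0.85     0.00    -0.05    -0.05]
  [  -0.40     0.55    -0.30    -0.15]
  [   0.00    -0.20     0.80    -0.25]
  [  -0.30    -0.15    -0.35     0.70]
Compute the cofactors C_ij = (−1)^(i+j)·(3×3 minor ij) of I−A; the adjugate is their transpose:
adj(I−A) = Cᵀ =
  [ 0.178125   0.018375   0.030000   0.027375]
  [ 0.247500   0.385875   0.241875   0.186750]
  [ 0.121250   0.147875   0.296875   0.146375]
  [ 0.190000   0.164500   0.213125   0.319000]
det(I−A) = Σ_j (I−A)_1j·C_1j = (0.85)(0.178125) + (0.00)(0.247500) + (-0.05)(0.121250) + (-0.05)(0.190000) = 0.13584375
(I − A)⁻¹ = adj(I−A) / det(I−A) ≈
  [   1.3112     0.1353     0.2208     0.2015]
  [   1.8219     2.8406     1.7805     1.3747]
  [   0.8926     1.0886     2.1854     1.0775]
  [   1.3987     1.2110     1.5689     2.3483]
The output multiplier for sector j is the column-j sum of the Leontief inverse (I − A)⁻¹ = adj(I−A) / det(I−A).
Column 3 of adj(I−A): (0.030000, 0.241875, 0.296875, 0.213125); det(I−A) = 0.13584375.
m_3 = (0.030000 + 0.241875 + 0.296875 + 0.213125) / 0.13584375 = 0.781875 / 0.13584375 ≈ 5.756.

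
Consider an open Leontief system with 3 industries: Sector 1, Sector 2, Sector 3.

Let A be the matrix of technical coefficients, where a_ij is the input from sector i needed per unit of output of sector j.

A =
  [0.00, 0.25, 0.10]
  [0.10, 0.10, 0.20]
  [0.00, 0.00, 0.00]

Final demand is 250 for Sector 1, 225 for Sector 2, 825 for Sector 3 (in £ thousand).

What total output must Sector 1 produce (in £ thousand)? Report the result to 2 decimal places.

I − A =
  [   1.00    -0.25    -0.10]
  [  -0.10     0.90    -0.20]
  [   0.00     0.00     1.00]
Cofactors of I−A, C_ij = (−1)^(i+j)·(minor ij) (rows/columns in the sector order above):
  C_11 = (0.90)(1.00) − (-0.20)(0.00) = 0.9000
  C_12 = −[(-0.10)(1.00) − (-0.20)(0.00)] = 0.1000
  C_13 = (-0.10)(0.00) − (0.90)(0.00) = 0.0000
  C_21 = −[(-0.25)(1.00) − (-0.10)(0.00)] = 0.2500
  C_22 = (1.00)(1.00) − (-0.10)(0.00) = 1.0000
  C_23 = −[(1.00)(0.00) − (-0.25)(0.00)] = 0.0000
  C_31 = (-0.25)(-0.20) − (-0.10)(0.90) = 0.1400
  C_32 = −[(1.00)(-0.20) − (-0.10)(-0.10)] = 0.2100
  C_33 = (1.00)(0.90) − (-0.25)(-0.10) = 0.8750
det(I−A) = Σ_j (I−A)_1j·C_1j = (1.00)(0.9000) + (-0.25)(0.1000) + (-0.10)(0.0000) = 0.8750
adj(I−A) = Cᵀ =
  [ 0.9000   0.2500   0.1400]
  [ 0.1000   1.0000   0.2100]
  [ 0.0000   0.0000   0.8750]
(I − A)⁻¹ = adj(I−A) / det(I−A) ≈
  [   1.0286     0.2857     0.1600]
  [   0.1143     1.1429     0.2400]
  [   0.0000     0.0000     1.0000]
x = (I − A)⁻¹ d = adj(I−A)·d / det(I−A), with det(I−A) = 0.8750:
  x_1 = (0.9000·250 + 0.2500·225 + 0.1400·825) / 0.8750 = 396.75 / 0.8750 ≈ 453.43
  x_2 = (0.1000·250 + 1.0000·225 + 0.2100·825) / 0.8750 = 423.25 / 0.8750 ≈ 483.71
  x_3 = (0.0000·250 + 0.0000·225 + 0.8750·825) / 0.8750 = 721.875 / 0.8750 = 825.00

x_1 = 453.43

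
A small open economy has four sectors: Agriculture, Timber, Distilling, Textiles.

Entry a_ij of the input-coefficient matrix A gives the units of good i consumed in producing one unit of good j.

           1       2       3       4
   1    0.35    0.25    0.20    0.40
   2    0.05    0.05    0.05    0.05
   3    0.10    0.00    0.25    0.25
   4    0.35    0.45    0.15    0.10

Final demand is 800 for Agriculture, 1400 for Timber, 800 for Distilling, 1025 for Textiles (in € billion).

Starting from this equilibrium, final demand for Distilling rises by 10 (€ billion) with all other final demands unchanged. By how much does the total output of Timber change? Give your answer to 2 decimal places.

Δx_2 = 1.96

I − A =
  [   0.65    -0.25    -0.20    -0.40]
  [  -0.05     0.95    -0.05    -0.05]
  [  -0.10     0.00     0.75    -0.25]
  [  -0.35    -0.45    -0.15     0.90]
Compute the cofactors C_ij = (−1)^(i+j)·(3×3 minor ij) of I−A; the adjugate is their transpose:
adj(I−A) = Cᵀ =
  [ 0.583125   0.316875   0.245625   0.345000]
  [ 0.054625   0.267875   0.042625   0.051000]
  [ 0.172000   0.135500   0.383500   0.190500]
  [ 0.282750   0.279750   0.180750   0.433500]
det(I−A) = Σ_j (I−A)_1j·C_1j = (0.65)(0.583125) + (-0.25)(0.054625) + (-0.20)(0.172000) + (-0.40)(0.282750) = 0.217875
(I − A)⁻¹ = adj(I−A) / det(I−A) ≈
  [   2.6764     1.4544     1.1274     1.5835]
  [   0.2507     1.2295     0.1956     0.2341]
  [   0.7894     0.6219     1.7602     0.8744]
  [   1.2978     1.2840     0.8296     1.9897]
Δx = (I − A)⁻¹ Δd with Δd having +10 in the Distilling component and 0 elsewhere.
So Δx_2 = L_23 · (+10), where L_23 = adj(I−A)_23 / det(I−A) = 0.042625 / 0.217875.
Δx_2 = 0.042625 × (+10) / 0.217875 = 0.42625 / 0.217875 ≈ 1.96.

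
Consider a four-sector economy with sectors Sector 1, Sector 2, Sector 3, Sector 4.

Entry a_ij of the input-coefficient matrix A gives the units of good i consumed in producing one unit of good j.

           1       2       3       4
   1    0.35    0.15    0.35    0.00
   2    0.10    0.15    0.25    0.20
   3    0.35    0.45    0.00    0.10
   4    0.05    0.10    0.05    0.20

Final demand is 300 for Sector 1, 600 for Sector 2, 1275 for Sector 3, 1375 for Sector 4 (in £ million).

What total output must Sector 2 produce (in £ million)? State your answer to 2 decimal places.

I − A =
  [   0.65    -0.15    -0.35     0.00]
  [  -0.10     0.85    -0.25    -0.20]
  [  -0.35    -0.45     1.00    -0.10]
  [  -0.05    -0.10    -0.05     0.80]
Compute the cofactors C_ij = (−1)^(i+j)·(3×3 minor ij) of I−A; the adjugate is their transpose:
adj(I−A) = Cᵀ =
  [ 0.558750   0.248750   0.262500   0.095000]
  [ 0.164250   0.417000   0.168000   0.125250]
  [ 0.276750   0.283250   0.415500   0.122750]
  [ 0.072750   0.085375   0.063375   0.331375]
det(I−A) = Σ_j (I−A)_1j·C_1j = (0.65)(0.558750) + (-0.15)(0.164250) + (-0.35)(0.276750) + (0.00)(0.072750) = 0.2416875
(I − A)⁻¹ = adj(I−A) / det(I−A) ≈
  [   2.3119     1.0292     1.0861     0.3931]
  [   0.6796     1.7254     0.6951     0.5182]
  [   1.1451     1.1720     1.7192     0.5079]
  [   0.3010     0.3532     0.2622     1.3711]
x = (I − A)⁻¹ d = adj(I−A)·d / det(I−A), with det(I−A) = 0.2416875:
  x_1 = (0.558750·300 + 0.248750·600 + 0.262500·1275 + 0.095000·1375) / 0.2416875 = 782.1875 / 0.2416875 ≈ 3236.36
  x_2 = (0.164250·300 + 0.417000·600 + 0.168000·1275 + 0.125250·1375) / 0.2416875 = 685.89375 / 0.2416875 ≈ 2837.94
  x_3 = (0.276750·300 + 0.283250·600 + 0.415500·1275 + 0.122750·1375) / 0.2416875 = 951.51875 / 0.2416875 ≈ 3936.98
  x_4 = (0.072750·300 + 0.085375·600 + 0.063375·1275 + 0.331375·1375) / 0.2416875 = 609.49375 / 0.2416875 ≈ 2521.83

x_2 = 2837.94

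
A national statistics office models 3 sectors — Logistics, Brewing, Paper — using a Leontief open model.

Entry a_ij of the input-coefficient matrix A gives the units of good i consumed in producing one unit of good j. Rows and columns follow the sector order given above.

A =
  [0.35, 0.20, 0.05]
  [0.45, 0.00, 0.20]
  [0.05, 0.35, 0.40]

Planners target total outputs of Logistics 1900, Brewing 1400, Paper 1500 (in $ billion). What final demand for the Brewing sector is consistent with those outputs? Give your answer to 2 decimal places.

I − A =
  [   0.65    -0.20    -0.05]
  [  -0.45     1.00    -0.20]
  [  -0.05    -0.35     0.60]
d = (I − A) x:
  d_L = (+0.65)·1900 + (-0.20)·1400 + (-0.05)·1500 = 880.00
  d_B = (-0.45)·1900 + (+1.00)·1400 + (-0.20)·1500 = 245.00
  d_P = (-0.05)·1900 + (-0.35)·1400 + (+0.60)·1500 = 315.00

d_B = 245.00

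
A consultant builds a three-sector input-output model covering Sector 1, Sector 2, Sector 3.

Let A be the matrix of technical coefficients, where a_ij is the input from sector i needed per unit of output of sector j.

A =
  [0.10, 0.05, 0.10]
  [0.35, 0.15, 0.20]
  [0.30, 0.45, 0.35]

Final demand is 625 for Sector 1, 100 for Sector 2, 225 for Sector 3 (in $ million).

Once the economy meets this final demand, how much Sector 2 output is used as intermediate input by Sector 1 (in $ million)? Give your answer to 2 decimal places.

I − A =
  [   0.90    -0.05    -0.10]
  [  -0.35     0.85    -0.20]
  [  -0.30    -0.45     0.65]
Cofactors of I−A, C_ij = (−1)^(i+j)·(minor ij) (rows/columns in the sector order above):
  C_11 = (0.85)(0.65) − (-0.20)(-0.45) = 0.4625
  C_12 = −[(-0.35)(0.65) − (-0.20)(-0.30)] = 0.2875
  C_13 = (-0.35)(-0.45) − (0.85)(-0.30) = 0.4125
  C_21 = −[(-0.05)(0.65) − (-0.10)(-0.45)] = 0.0775
  C_22 = (0.90)(0.65) − (-0.10)(-0.30) = 0.5550
  C_23 = −[(0.90)(-0.45) − (-0.05)(-0.30)] = 0.4200
  C_31 = (-0.05)(-0.20) − (-0.10)(0.85) = 0.0950
  C_32 = −[(0.90)(-0.20) − (-0.10)(-0.35)] = 0.2150
  C_33 = (0.90)(0.85) − (-0.05)(-0.35) = 0.7475
det(I−A) = Σ_j (I−A)_1j·C_1j = (0.90)(0.4625) + (-0.05)(0.2875) + (-0.10)(0.4125) = 0.360625
adj(I−A) = Cᵀ =
  [ 0.4625   0.0775   0.0950]
  [ 0.2875   0.5550   0.2150]
  [ 0.4125   0.4200   0.7475]
(I − A)⁻¹ = adj(I−A) / det(I−A) ≈
  [   1.2825     0.2149     0.2634]
  [   0.7972     1.5390     0.5962]
  [   1.1438     1.1646     2.0728]
First solve x = (I − A)⁻¹ d = adj(I−A)·d / det(I−A); in particular x_1 = (0.4625·625 + 0.0775·100 + 0.0950·225) / 0.360625 = 318.1875 / 0.360625 ≈ 882.3224.
Intermediate flow from 2 to 1: z_21 = a_21 · x_1 = 0.35 × 318.1875 / 0.360625 = 111.365625 / 0.360625 ≈ 308.81.

z_21 = 308.81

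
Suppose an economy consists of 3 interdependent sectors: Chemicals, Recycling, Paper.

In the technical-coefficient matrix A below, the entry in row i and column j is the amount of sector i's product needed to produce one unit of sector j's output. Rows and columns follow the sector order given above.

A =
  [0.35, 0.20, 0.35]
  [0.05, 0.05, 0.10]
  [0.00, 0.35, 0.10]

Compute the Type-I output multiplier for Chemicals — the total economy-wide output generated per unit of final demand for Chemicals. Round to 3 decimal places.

m_1 = 1.704

I − A =
  [   0.65    -0.20    -0.35]
  [  -0.05     0.95    -0.10]
  [   0.00    -0.35     0.90]
Cofactors of I−A, C_ij = (−1)^(i+j)·(minor ij) (rows/columns in the sector order above):
  C_11 = (0.95)(0.90) − (-0.10)(-0.35) = 0.8200
  C_12 = −[(-0.05)(0.90) − (-0.10)(0.00)] = 0.0450
  C_13 = (-0.05)(-0.35) − (0.95)(0.00) = 0.0175
  C_21 = −[(-0.20)(0.90) − (-0.35)(-0.35)] = 0.3025
  C_22 = (0.65)(0.90) − (-0.35)(0.00) = 0.5850
  C_23 = −[(0.65)(-0.35) − (-0.20)(0.00)] = 0.2275
  C_31 = (-0.20)(-0.10) − (-0.35)(0.95) = 0.3525
  C_32 = −[(0.65)(-0.10) − (-0.35)(-0.05)] = 0.0825
  C_33 = (0.65)(0.95) − (-0.20)(-0.05) = 0.6075
det(I−A) = Σ_j (I−A)_1j·C_1j = (0.65)(0.8200) + (-0.20)(0.0450) + (-0.35)(0.0175) = 0.517875
adj(I−A) = Cᵀ =
  [ 0.8200   0.3025   0.3525]
  [ 0.0450   0.5850   0.0825]
  [ 0.0175   0.2275   0.6075]
(I − A)⁻¹ = adj(I−A) / det(I−A) ≈
  [   1.5834     0.5841     0.6807]
  [   0.0869     1.1296     0.1593]
  [   0.0338     0.4393     1.1731]
The output multiplier for sector j is the column-j sum of the Leontief inverse (I − A)⁻¹ = adj(I−A) / det(I−A).
Column 1 of adj(I−A): (0.8200, 0.0450, 0.0175); det(I−A) = 0.517875.
m_1 = (0.8200 + 0.0450 + 0.0175) / 0.517875 = 0.8825 / 0.517875 ≈ 1.704.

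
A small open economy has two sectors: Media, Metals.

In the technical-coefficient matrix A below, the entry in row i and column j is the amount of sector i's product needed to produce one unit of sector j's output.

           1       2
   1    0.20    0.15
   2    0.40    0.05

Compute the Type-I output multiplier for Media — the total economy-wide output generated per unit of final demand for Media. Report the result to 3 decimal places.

m_1 = 1.929

I − A =
  [   0.80    -0.15]
  [  -0.40     0.95]
det(I−A) = (0.80)(0.95) − (-0.15)(-0.40) = 0.7000
adj(I−A) = [[0.95, 0.15], [0.40, 0.80]]
(I − A)⁻¹ = adj(I−A) / det(I−A) ≈
  [   1.3571     0.2143]
  [   0.5714     1.1429]
The output multiplier for sector j is the column-j sum of the Leontief inverse (I − A)⁻¹ = adj(I−A) / det(I−A).
Column 1 of adj(I−A): (0.95, 0.40); det(I−A) = 0.7000.
m_1 = (0.95 + 0.40) / 0.7000 = 1.35 / 0.7000 ≈ 1.929.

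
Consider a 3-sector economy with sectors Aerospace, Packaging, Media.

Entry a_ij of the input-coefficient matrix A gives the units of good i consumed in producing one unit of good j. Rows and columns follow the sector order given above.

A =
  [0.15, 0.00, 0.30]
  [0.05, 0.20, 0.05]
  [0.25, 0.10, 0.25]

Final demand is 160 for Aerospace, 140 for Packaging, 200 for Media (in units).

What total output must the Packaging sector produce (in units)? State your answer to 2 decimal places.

I − A =
  [   0.85     0.00    -0.30]
  [  -0.05     0.80    -0.05]
  [  -0.25    -0.10     0.75]
Cofactors of I−A, C_ij = (−1)^(i+j)·(minor ij) (rows/columns in the sector order above):
  C_11 = (0.80)(0.75) − (-0.05)(-0.10) = 0.5950
  C_12 = −[(-0.05)(0.75) − (-0.05)(-0.25)] = 0.0500
  C_13 = (-0.05)(-0.10) − (0.80)(-0.25) = 0.2050
  C_21 = −[(0.00)(0.75) − (-0.30)(-0.10)] = 0.0300
  C_22 = (0.85)(0.75) − (-0.30)(-0.25) = 0.5625
  C_23 = −[(0.85)(-0.10) − (0.00)(-0.25)] = 0.0850
  C_31 = (0.00)(-0.05) − (-0.30)(0.80) = 0.2400
  C_32 = −[(0.85)(-0.05) − (-0.30)(-0.05)] = 0.0575
  C_33 = (0.85)(0.80) − (0.00)(-0.05) = 0.6800
det(I−A) = Σ_j (I−A)_1j·C_1j = (0.85)(0.5950) + (0.00)(0.0500) + (-0.30)(0.2050) = 0.44425
adj(I−A) = Cᵀ =
  [ 0.5950   0.0300   0.2400]
  [ 0.0500   0.5625   0.0575]
  [ 0.2050   0.0850   0.6800]
(I − A)⁻¹ = adj(I−A) / det(I−A) ≈
  [   1.3393     0.0675     0.5402]
  [   0.1125     1.2662     0.1294]
  [   0.4615     0.1913     1.5307]
x = (I − A)⁻¹ d = adj(I−A)·d / det(I−A), with det(I−A) = 0.44425:
  x_1 = (0.5950·160 + 0.0300·140 + 0.2400·200) / 0.44425 = 147.40 / 0.44425 ≈ 331.80
  x_2 = (0.0500·160 + 0.5625·140 + 0.0575·200) / 0.44425 = 98.25 / 0.44425 ≈ 221.16
  x_3 = (0.2050·160 + 0.0850·140 + 0.6800·200) / 0.44425 = 180.70 / 0.44425 ≈ 406.75

x_2 = 221.16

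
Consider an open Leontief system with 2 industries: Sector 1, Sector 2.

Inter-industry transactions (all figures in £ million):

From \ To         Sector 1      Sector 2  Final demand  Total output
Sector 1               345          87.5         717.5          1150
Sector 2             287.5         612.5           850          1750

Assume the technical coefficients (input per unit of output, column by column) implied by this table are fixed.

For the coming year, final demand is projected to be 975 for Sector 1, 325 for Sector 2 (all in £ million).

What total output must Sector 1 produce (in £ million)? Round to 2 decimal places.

Technical coefficients a_ij = z_ij / X_j:
  a_11 = 345/1150 = 0.30, a_21 = 287.5/1150 = 0.25
  a_12 = 87.5/1750 = 0.05, a_22 = 612.5/1750 = 0.35
I − A =
  [   0.70    -0.05]
  [  -0.25     0.65]
det(I−A) = (0.70)(0.65) − (-0.05)(-0.25) = 0.4425
adj(I−A) = [[0.65, 0.05], [0.25, 0.70]]
(I − A)⁻¹ = adj(I−A) / det(I−A) ≈
  [   1.4689     0.1130]
  [   0.5650     1.5819]
x = (I − A)⁻¹ d = adj(I−A)·d / det(I−A), with det(I−A) = 0.4425:
  x_1 = (0.65·975 + 0.05·325) / 0.4425 = 650.00 / 0.4425 ≈ 1468.93
  x_2 = (0.25·975 + 0.70·325) / 0.4425 = 471.25 / 0.4425 ≈ 1064.97

x_1 = 1468.93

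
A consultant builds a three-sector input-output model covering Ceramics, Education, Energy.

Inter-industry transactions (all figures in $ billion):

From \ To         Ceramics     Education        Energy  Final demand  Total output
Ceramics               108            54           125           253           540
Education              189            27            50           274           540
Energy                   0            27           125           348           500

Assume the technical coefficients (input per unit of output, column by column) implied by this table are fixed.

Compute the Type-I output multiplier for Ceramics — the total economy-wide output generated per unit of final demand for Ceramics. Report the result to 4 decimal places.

Technical coefficients a_ij = z_ij / X_j:
  a_11 = 108/540 = 0.20, a_21 = 189/540 = 0.35, a_31 = 0/540 = 0.00
  a_12 = 54/540 = 0.10, a_22 = 27/540 = 0.05, a_32 = 27/540 = 0.05
  a_13 = 125/500 = 0.25, a_23 = 50/500 = 0.10, a_33 = 125/500 = 0.25
I − A =
  [   0.80    -0.10    -0.25]
  [  -0.35     0.95    -0.10]
  [   0.00    -0.05     0.75]
Cofactors of I−A, C_ij = (−1)^(i+j)·(minor ij) (rows/columns in the sector order above):
  C_11 = (0.95)(0.75) − (-0.10)(-0.05) = 0.7075
  C_12 = −[(-0.35)(0.75) − (-0.10)(0.00)] = 0.2625
  C_13 = (-0.35)(-0.05) − (0.95)(0.00) = 0.0175
  C_21 = −[(-0.10)(0.75) − (-0.25)(-0.05)] = 0.0875
  C_22 = (0.80)(0.75) − (-0.25)(0.00) = 0.6000
  C_23 = −[(0.80)(-0.05) − (-0.10)(0.00)] = 0.0400
  C_31 = (-0.10)(-0.10) − (-0.25)(0.95) = 0.2475
  C_32 = −[(0.80)(-0.10) − (-0.25)(-0.35)] = 0.1675
  C_33 = (0.80)(0.95) − (-0.10)(-0.35) = 0.7250
det(I−A) = Σ_j (I−A)_1j·C_1j = (0.80)(0.7075) + (-0.10)(0.2625) + (-0.25)(0.0175) = 0.535375
adj(I−A) = Cᵀ =
  [ 0.7075   0.0875   0.2475]
  [ 0.2625   0.6000   0.1675]
  [ 0.0175   0.0400   0.7250]
(I − A)⁻¹ = adj(I−A) / det(I−A) ≈
  [   1.32150     0.16344     0.46229]
  [   0.49031     1.12071     0.31286]
  [   0.03269     0.07471     1.35419]
The output multiplier for sector j is the column-j sum of the Leontief inverse (I − A)⁻¹ = adj(I−A) / det(I−A).
Column 1 of adj(I−A): (0.7075, 0.2625, 0.0175); det(I−A) = 0.535375.
m_1 = (0.7075 + 0.2625 + 0.0175) / 0.535375 = 0.9875 / 0.535375 ≈ 1.8445.

m_1 = 1.8445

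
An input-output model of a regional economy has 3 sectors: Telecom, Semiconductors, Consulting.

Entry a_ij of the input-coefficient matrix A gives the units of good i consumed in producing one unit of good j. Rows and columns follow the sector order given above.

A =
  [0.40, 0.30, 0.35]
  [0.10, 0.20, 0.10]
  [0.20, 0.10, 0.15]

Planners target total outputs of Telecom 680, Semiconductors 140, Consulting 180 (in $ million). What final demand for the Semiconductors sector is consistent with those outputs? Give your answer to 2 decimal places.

d_2 = 26.00

I − A =
  [   0.60    -0.30    -0.35]
  [  -0.10     0.80    -0.10]
  [  -0.20    -0.10     0.85]
d = (I − A) x:
  d_1 = (+0.60)·680 + (-0.30)·140 + (-0.35)·180 = 303.00
  d_2 = (-0.10)·680 + (+0.80)·140 + (-0.10)·180 = 26.00
  d_3 = (-0.20)·680 + (-0.10)·140 + (+0.85)·180 = 3.00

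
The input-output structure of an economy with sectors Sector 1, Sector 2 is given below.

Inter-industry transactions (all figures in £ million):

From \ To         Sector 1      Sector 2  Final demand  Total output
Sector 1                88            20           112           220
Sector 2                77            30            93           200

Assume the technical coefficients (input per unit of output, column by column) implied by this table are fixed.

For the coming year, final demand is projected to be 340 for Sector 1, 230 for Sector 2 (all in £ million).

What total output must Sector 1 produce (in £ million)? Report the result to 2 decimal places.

Technical coefficients a_ij = z_ij / X_j:
  a_11 = 88/220 = 0.40, a_21 = 77/220 = 0.35
  a_12 = 20/200 = 0.10, a_22 = 30/200 = 0.15
I − A =
  [   0.60    -0.10]
  [  -0.35     0.85]
det(I−A) = (0.60)(0.85) − (-0.10)(-0.35) = 0.4750
adj(I−A) = [[0.85, 0.10], [0.35, 0.60]]
(I − A)⁻¹ = adj(I−A) / det(I−A) ≈
  [   1.7895     0.2105]
  [   0.7368     1.2632]
x = (I − A)⁻¹ d = adj(I−A)·d / det(I−A), with det(I−A) = 0.4750:
  x_1 = (0.85·340 + 0.10·230) / 0.4750 = 312.00 / 0.4750 ≈ 656.84
  x_2 = (0.35·340 + 0.60·230) / 0.4750 = 257.00 / 0.4750 ≈ 541.05

x_1 = 656.84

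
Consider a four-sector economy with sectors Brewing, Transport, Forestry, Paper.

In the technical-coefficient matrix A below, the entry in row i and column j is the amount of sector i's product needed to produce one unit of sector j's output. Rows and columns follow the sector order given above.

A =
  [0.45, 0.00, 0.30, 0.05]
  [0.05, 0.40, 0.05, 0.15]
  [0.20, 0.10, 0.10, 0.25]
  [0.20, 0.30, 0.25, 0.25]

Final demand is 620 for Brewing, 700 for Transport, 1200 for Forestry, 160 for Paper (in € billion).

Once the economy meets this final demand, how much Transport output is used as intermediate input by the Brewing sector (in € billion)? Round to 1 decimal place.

I − A =
  [   0.55     0.00    -0.30    -0.05]
  [  -0.05     0.60    -0.05    -0.15]
  [  -0.20    -0.10     0.90    -0.25]
  [  -0.20    -0.30    -0.25     0.75]
Compute the cofactors C_ij = (−1)^(i+j)·(3×3 minor ij) of I−A; the adjugate is their transpose:
adj(I−A) = Cᵀ =
  [ 0.315750   0.059750   0.129750   0.076250]
  [ 0.075125   0.265375   0.061625   0.078625]
  [ 0.121500   0.084500   0.216000   0.097000]
  [ 0.154750   0.150250   0.131250   0.256750]
det(I−A) = Σ_j (I−A)_1j·C_1j = (0.55)(0.315750) + (0.00)(0.075125) + (-0.30)(0.121500) + (-0.05)(0.154750) = 0.129475
(I − A)⁻¹ = adj(I−A) / det(I−A) ≈
  [   2.4387     0.4615     1.0021     0.5889]
  [   0.5802     2.0496     0.4760     0.6073]
  [   0.9384     0.6526     1.6683     0.7492]
  [   1.1952     1.1605     1.0137     1.9830]
First solve x = (I − A)⁻¹ d = adj(I−A)·d / det(I−A); in particular x_B = (0.315750·620 + 0.059750·700 + 0.129750·1200 + 0.076250·160) / 0.129475 = 405.49 / 0.129475 ≈ 3131.802.
Intermediate flow from T to B: z_TB = a_TB · x_B = 0.05 × 405.49 / 0.129475 = 20.2745 / 0.129475 ≈ 156.6.

z_TB = 156.6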